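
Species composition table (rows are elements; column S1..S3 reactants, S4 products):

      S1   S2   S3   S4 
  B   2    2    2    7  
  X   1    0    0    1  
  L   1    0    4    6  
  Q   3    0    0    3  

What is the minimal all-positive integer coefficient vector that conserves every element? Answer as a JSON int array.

B: 4·2+5·2+5·2 = 28 | 4·7 = 28
X: 4·1+5·0+5·0 = 4 | 4·1 = 4
L: 4·1+5·0+5·4 = 24 | 4·6 = 24
Q: 4·3+5·0+5·0 = 12 | 4·3 = 12
gcd(4,5,5,4) = 1

Coefficients: [4, 5, 5, 4]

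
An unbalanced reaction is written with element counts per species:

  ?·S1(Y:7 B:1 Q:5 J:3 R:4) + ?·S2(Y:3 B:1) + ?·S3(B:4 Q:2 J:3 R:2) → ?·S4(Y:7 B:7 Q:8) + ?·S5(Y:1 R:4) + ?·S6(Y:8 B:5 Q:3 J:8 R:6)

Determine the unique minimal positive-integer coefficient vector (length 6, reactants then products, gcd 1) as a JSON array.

Coefficients: [3, 6, 5, 2, 1, 3]

Y: 3·7+6·3+5·0 = 39 | 2·7+1·1+3·8 = 39
B: 3·1+6·1+5·4 = 29 | 2·7+1·0+3·5 = 29
Q: 3·5+6·0+5·2 = 25 | 2·8+1·0+3·3 = 25
J: 3·3+6·0+5·3 = 24 | 2·0+1·0+3·8 = 24
R: 3·4+6·0+5·2 = 22 | 2·0+1·4+3·6 = 22
gcd(3,6,5,2,1,3) = 1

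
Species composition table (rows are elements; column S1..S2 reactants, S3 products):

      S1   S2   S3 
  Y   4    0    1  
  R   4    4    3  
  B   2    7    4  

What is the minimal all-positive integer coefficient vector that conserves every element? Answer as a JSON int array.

Y: 1·4+2·0 = 4 | 4·1 = 4
R: 1·4+2·4 = 12 | 4·3 = 12
B: 1·2+2·7 = 16 | 4·4 = 16
gcd(1,2,4) = 1

Coefficients: [1, 2, 4]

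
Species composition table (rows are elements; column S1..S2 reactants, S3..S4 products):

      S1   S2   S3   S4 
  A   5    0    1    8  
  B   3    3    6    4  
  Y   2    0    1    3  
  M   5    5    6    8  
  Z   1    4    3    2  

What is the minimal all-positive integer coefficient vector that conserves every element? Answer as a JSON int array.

Coefficients: [5, 1, 1, 3]

A: 5·5+1·0 = 25 | 1·1+3·8 = 25
B: 5·3+1·3 = 18 | 1·6+3·4 = 18
Y: 5·2+1·0 = 10 | 1·1+3·3 = 10
M: 5·5+1·5 = 30 | 1·6+3·8 = 30
Z: 5·1+1·4 = 9 | 1·3+3·2 = 9
gcd(5,1,1,3) = 1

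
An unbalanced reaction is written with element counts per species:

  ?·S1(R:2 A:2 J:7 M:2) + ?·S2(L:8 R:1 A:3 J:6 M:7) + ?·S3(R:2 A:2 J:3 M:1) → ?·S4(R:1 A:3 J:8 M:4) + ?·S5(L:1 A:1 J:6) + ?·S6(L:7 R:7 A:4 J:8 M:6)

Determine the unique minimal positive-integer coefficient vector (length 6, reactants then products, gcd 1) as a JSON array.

L: 3·0+1·8+1·0 = 8 | 2·0+1·1+1·7 = 8
R: 3·2+1·1+1·2 = 9 | 2·1+1·0+1·7 = 9
A: 3·2+1·3+1·2 = 11 | 2·3+1·1+1·4 = 11
J: 3·7+1·6+1·3 = 30 | 2·8+1·6+1·8 = 30
M: 3·2+1·7+1·1 = 14 | 2·4+1·0+1·6 = 14
gcd(3,1,1,2,1,1) = 1

Coefficients: [3, 1, 1, 2, 1, 1]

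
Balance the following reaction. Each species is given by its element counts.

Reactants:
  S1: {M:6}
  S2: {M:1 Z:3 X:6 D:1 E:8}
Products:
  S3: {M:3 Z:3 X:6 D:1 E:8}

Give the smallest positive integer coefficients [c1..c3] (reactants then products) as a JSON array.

Coefficients: [1, 3, 3]

M: 1·6+3·1 = 9 | 3·3 = 9
Z: 1·0+3·3 = 9 | 3·3 = 9
X: 1·0+3·6 = 18 | 3·6 = 18
D: 1·0+3·1 = 3 | 3·1 = 3
E: 1·0+3·8 = 24 | 3·8 = 24
gcd(1,3,3) = 1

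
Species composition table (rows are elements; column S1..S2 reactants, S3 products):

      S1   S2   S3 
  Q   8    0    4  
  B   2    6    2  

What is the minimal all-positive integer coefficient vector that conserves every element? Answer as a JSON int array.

Coefficients: [3, 1, 6]

Q: 3·8+1·0 = 24 | 6·4 = 24
B: 3·2+1·6 = 12 | 6·2 = 12
gcd(3,1,6) = 1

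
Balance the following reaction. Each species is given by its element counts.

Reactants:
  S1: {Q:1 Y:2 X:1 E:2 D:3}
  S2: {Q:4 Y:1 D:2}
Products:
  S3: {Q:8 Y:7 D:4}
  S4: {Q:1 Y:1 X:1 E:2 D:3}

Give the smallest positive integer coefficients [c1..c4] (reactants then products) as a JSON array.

Q: 5·1+2·4 = 13 | 1·8+5·1 = 13
Y: 5·2+2·1 = 12 | 1·7+5·1 = 12
X: 5·1+2·0 = 5 | 1·0+5·1 = 5
E: 5·2+2·0 = 10 | 1·0+5·2 = 10
D: 5·3+2·2 = 19 | 1·4+5·3 = 19
gcd(5,2,1,5) = 1

Coefficients: [5, 2, 1, 5]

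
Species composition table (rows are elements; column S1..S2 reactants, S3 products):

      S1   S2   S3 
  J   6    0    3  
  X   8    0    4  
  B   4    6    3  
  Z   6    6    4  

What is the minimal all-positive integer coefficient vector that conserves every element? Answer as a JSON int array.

Coefficients: [3, 1, 6]

J: 3·6+1·0 = 18 | 6·3 = 18
X: 3·8+1·0 = 24 | 6·4 = 24
B: 3·4+1·6 = 18 | 6·3 = 18
Z: 3·6+1·6 = 24 | 6·4 = 24
gcd(3,1,6) = 1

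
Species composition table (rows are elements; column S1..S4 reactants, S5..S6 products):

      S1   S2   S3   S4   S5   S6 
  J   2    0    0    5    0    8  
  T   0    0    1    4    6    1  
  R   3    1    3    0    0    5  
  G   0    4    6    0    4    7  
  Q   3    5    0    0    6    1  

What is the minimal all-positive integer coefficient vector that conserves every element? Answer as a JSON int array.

J: 1·2+5·0+4·0+6·5 = 32 | 4·0+4·8 = 32
T: 1·0+5·0+4·1+6·4 = 28 | 4·6+4·1 = 28
R: 1·3+5·1+4·3+6·0 = 20 | 4·0+4·5 = 20
G: 1·0+5·4+4·6+6·0 = 44 | 4·4+4·7 = 44
Q: 1·3+5·5+4·0+6·0 = 28 | 4·6+4·1 = 28
gcd(1,5,4,6,4,4) = 1

Coefficients: [1, 5, 4, 6, 4, 4]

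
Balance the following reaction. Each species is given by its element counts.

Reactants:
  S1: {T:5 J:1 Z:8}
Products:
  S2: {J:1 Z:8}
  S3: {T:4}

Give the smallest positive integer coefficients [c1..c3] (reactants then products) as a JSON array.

Coefficients: [4, 4, 5]

T: 4·5 = 20 | 4·0+5·4 = 20
J: 4·1 = 4 | 4·1+5·0 = 4
Z: 4·8 = 32 | 4·8+5·0 = 32
gcd(4,4,5) = 1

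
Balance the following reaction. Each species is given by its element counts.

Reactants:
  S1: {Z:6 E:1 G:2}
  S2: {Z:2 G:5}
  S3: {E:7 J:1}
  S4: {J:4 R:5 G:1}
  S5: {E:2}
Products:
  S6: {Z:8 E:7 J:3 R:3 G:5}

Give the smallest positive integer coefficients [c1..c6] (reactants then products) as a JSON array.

Z: 6·6+2·2+3·0+3·0+4·0 = 40 | 5·8 = 40
E: 6·1+2·0+3·7+3·0+4·2 = 35 | 5·7 = 35
J: 6·0+2·0+3·1+3·4+4·0 = 15 | 5·3 = 15
R: 6·0+2·0+3·0+3·5+4·0 = 15 | 5·3 = 15
G: 6·2+2·5+3·0+3·1+4·0 = 25 | 5·5 = 25
gcd(6,2,3,3,4,5) = 1

Coefficients: [6, 2, 3, 3, 4, 5]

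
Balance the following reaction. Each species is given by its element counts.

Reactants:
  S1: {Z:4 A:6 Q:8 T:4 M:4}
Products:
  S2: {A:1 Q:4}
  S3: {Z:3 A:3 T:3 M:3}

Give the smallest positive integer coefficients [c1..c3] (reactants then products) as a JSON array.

Coefficients: [3, 6, 4]

Z: 3·4 = 12 | 6·0+4·3 = 12
A: 3·6 = 18 | 6·1+4·3 = 18
Q: 3·8 = 24 | 6·4+4·0 = 24
T: 3·4 = 12 | 6·0+4·3 = 12
M: 3·4 = 12 | 6·0+4·3 = 12
gcd(3,6,4) = 1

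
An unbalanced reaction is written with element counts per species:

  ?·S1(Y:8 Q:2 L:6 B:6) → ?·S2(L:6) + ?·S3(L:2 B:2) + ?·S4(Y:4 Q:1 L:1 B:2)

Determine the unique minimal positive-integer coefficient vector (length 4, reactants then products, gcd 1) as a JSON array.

Y: 3·8 = 24 | 1·0+3·0+6·4 = 24
Q: 3·2 = 6 | 1·0+3·0+6·1 = 6
L: 3·6 = 18 | 1·6+3·2+6·1 = 18
B: 3·6 = 18 | 1·0+3·2+6·2 = 18
gcd(3,1,3,6) = 1

Coefficients: [3, 1, 3, 6]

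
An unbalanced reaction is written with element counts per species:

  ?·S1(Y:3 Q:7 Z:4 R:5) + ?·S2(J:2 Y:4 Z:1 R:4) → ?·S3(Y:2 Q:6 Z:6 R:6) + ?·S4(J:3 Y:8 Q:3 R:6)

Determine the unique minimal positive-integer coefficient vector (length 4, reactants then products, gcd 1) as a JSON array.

J: 6·0+6·2 = 12 | 5·0+4·3 = 12
Y: 6·3+6·4 = 42 | 5·2+4·8 = 42
Q: 6·7+6·0 = 42 | 5·6+4·3 = 42
Z: 6·4+6·1 = 30 | 5·6+4·0 = 30
R: 6·5+6·4 = 54 | 5·6+4·6 = 54
gcd(6,6,5,4) = 1

Coefficients: [6, 6, 5, 4]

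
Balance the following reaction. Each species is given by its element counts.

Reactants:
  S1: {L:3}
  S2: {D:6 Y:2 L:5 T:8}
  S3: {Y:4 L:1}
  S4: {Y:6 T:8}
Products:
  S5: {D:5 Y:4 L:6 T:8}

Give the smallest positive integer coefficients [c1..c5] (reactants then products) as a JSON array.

Coefficients: [3, 5, 2, 1, 6]

D: 3·0+5·6+2·0+1·0 = 30 | 6·5 = 30
Y: 3·0+5·2+2·4+1·6 = 24 | 6·4 = 24
L: 3·3+5·5+2·1+1·0 = 36 | 6·6 = 36
T: 3·0+5·8+2·0+1·8 = 48 | 6·8 = 48
gcd(3,5,2,1,6) = 1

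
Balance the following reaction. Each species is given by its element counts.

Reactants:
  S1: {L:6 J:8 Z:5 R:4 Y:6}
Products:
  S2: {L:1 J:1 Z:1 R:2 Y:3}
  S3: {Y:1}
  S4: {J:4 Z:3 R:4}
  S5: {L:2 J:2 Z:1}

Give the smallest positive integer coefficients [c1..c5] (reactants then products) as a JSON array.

Coefficients: [2, 2, 6, 1, 5]

L: 2·6 = 12 | 2·1+6·0+1·0+5·2 = 12
J: 2·8 = 16 | 2·1+6·0+1·4+5·2 = 16
Z: 2·5 = 10 | 2·1+6·0+1·3+5·1 = 10
R: 2·4 = 8 | 2·2+6·0+1·4+5·0 = 8
Y: 2·6 = 12 | 2·3+6·1+1·0+5·0 = 12
gcd(2,2,6,1,5) = 1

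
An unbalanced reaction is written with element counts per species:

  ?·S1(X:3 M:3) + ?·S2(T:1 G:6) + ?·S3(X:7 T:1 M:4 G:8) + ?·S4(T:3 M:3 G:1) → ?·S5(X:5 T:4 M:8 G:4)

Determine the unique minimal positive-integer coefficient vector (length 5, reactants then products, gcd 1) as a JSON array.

X: 6·3+1·0+1·7+6·0 = 25 | 5·5 = 25
T: 6·0+1·1+1·1+6·3 = 20 | 5·4 = 20
M: 6·3+1·0+1·4+6·3 = 40 | 5·8 = 40
G: 6·0+1·6+1·8+6·1 = 20 | 5·4 = 20
gcd(6,1,1,6,5) = 1

Coefficients: [6, 1, 1, 6, 5]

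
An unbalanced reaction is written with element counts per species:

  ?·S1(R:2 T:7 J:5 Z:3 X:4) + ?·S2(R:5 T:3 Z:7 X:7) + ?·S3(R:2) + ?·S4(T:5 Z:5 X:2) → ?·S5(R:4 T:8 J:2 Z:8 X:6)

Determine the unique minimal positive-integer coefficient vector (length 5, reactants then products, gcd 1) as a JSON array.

R: 2·2+2·5+3·2+4·0 = 20 | 5·4 = 20
T: 2·7+2·3+3·0+4·5 = 40 | 5·8 = 40
J: 2·5+2·0+3·0+4·0 = 10 | 5·2 = 10
Z: 2·3+2·7+3·0+4·5 = 40 | 5·8 = 40
X: 2·4+2·7+3·0+4·2 = 30 | 5·6 = 30
gcd(2,2,3,4,5) = 1

Coefficients: [2, 2, 3, 4, 5]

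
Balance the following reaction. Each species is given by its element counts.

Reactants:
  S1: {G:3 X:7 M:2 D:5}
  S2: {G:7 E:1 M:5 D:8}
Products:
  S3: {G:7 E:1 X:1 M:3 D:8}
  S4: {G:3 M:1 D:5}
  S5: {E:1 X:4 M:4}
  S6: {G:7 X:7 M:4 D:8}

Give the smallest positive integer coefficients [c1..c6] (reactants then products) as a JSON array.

Coefficients: [5, 5, 2, 5, 3, 3]

G: 5·3+5·7 = 50 | 2·7+5·3+3·0+3·7 = 50
E: 5·0+5·1 = 5 | 2·1+5·0+3·1+3·0 = 5
X: 5·7+5·0 = 35 | 2·1+5·0+3·4+3·7 = 35
M: 5·2+5·5 = 35 | 2·3+5·1+3·4+3·4 = 35
D: 5·5+5·8 = 65 | 2·8+5·5+3·0+3·8 = 65
gcd(5,5,2,5,3,3) = 1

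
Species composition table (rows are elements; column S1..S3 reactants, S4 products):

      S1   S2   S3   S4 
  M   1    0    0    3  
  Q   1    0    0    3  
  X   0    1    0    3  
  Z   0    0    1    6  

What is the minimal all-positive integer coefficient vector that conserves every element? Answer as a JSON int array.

Coefficients: [3, 3, 6, 1]

M: 3·1+3·0+6·0 = 3 | 1·3 = 3
Q: 3·1+3·0+6·0 = 3 | 1·3 = 3
X: 3·0+3·1+6·0 = 3 | 1·3 = 3
Z: 3·0+3·0+6·1 = 6 | 1·6 = 6
gcd(3,3,6,1) = 1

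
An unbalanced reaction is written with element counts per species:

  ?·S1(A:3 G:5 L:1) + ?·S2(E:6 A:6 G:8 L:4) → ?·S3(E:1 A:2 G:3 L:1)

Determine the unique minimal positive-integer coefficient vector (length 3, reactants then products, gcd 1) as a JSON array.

Coefficients: [2, 1, 6]

E: 2·0+1·6 = 6 | 6·1 = 6
A: 2·3+1·6 = 12 | 6·2 = 12
G: 2·5+1·8 = 18 | 6·3 = 18
L: 2·1+1·4 = 6 | 6·1 = 6
gcd(2,1,6) = 1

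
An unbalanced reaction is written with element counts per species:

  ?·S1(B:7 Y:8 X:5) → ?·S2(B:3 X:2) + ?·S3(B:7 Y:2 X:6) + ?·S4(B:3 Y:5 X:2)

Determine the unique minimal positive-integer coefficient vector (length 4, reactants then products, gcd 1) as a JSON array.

B: 4·7 = 28 | 1·3+1·7+6·3 = 28
Y: 4·8 = 32 | 1·0+1·2+6·5 = 32
X: 4·5 = 20 | 1·2+1·6+6·2 = 20
gcd(4,1,1,6) = 1

Coefficients: [4, 1, 1, 6]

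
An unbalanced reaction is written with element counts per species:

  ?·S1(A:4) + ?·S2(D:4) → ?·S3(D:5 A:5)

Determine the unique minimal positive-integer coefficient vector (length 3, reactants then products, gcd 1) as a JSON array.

Coefficients: [5, 5, 4]

D: 5·0+5·4 = 20 | 4·5 = 20
A: 5·4+5·0 = 20 | 4·5 = 20
gcd(5,5,4) = 1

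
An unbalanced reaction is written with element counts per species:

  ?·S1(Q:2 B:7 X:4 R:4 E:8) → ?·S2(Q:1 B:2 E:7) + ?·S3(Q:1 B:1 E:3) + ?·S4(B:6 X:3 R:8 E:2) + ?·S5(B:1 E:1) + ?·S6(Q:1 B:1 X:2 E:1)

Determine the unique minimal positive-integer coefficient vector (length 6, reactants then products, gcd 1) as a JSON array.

Coefficients: [4, 2, 1, 2, 6, 5]

Q: 4·2 = 8 | 2·1+1·1+2·0+6·0+5·1 = 8
B: 4·7 = 28 | 2·2+1·1+2·6+6·1+5·1 = 28
X: 4·4 = 16 | 2·0+1·0+2·3+6·0+5·2 = 16
R: 4·4 = 16 | 2·0+1·0+2·8+6·0+5·0 = 16
E: 4·8 = 32 | 2·7+1·3+2·2+6·1+5·1 = 32
gcd(4,2,1,2,6,5) = 1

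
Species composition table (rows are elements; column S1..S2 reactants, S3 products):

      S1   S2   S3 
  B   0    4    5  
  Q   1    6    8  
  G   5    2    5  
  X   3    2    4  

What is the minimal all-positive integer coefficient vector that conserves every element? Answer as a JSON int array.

B: 2·0+5·4 = 20 | 4·5 = 20
Q: 2·1+5·6 = 32 | 4·8 = 32
G: 2·5+5·2 = 20 | 4·5 = 20
X: 2·3+5·2 = 16 | 4·4 = 16
gcd(2,5,4) = 1

Coefficients: [2, 5, 4]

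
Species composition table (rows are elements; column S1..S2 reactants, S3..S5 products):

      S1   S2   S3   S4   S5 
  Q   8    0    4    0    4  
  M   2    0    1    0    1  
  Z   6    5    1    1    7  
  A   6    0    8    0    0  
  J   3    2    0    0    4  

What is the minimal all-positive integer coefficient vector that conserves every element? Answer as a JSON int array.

Coefficients: [4, 4, 3, 6, 5]

Q: 4·8+4·0 = 32 | 3·4+6·0+5·4 = 32
M: 4·2+4·0 = 8 | 3·1+6·0+5·1 = 8
Z: 4·6+4·5 = 44 | 3·1+6·1+5·7 = 44
A: 4·6+4·0 = 24 | 3·8+6·0+5·0 = 24
J: 4·3+4·2 = 20 | 3·0+6·0+5·4 = 20
gcd(4,4,3,6,5) = 1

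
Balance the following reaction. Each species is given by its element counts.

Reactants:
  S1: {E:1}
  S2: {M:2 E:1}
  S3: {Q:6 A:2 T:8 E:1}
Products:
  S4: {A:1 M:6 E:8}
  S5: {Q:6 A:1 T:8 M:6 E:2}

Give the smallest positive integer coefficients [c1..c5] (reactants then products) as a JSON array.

Coefficients: [3, 6, 1, 1, 1]

Q: 3·0+6·0+1·6 = 6 | 1·0+1·6 = 6
A: 3·0+6·0+1·2 = 2 | 1·1+1·1 = 2
T: 3·0+6·0+1·8 = 8 | 1·0+1·8 = 8
M: 3·0+6·2+1·0 = 12 | 1·6+1·6 = 12
E: 3·1+6·1+1·1 = 10 | 1·8+1·2 = 10
gcd(3,6,1,1,1) = 1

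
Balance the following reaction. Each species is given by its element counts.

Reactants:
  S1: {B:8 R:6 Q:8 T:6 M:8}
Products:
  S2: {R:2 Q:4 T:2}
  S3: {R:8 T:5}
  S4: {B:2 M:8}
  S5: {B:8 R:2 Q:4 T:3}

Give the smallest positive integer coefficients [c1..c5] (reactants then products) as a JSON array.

B: 4·8 = 32 | 5·0+1·0+4·2+3·8 = 32
R: 4·6 = 24 | 5·2+1·8+4·0+3·2 = 24
Q: 4·8 = 32 | 5·4+1·0+4·0+3·4 = 32
T: 4·6 = 24 | 5·2+1·5+4·0+3·3 = 24
M: 4·8 = 32 | 5·0+1·0+4·8+3·0 = 32
gcd(4,5,1,4,3) = 1

Coefficients: [4, 5, 1, 4, 3]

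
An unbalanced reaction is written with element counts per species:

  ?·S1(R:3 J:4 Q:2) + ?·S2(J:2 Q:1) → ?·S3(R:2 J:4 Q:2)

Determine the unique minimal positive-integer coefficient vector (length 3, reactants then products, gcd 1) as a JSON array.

R: 2·3+2·0 = 6 | 3·2 = 6
J: 2·4+2·2 = 12 | 3·4 = 12
Q: 2·2+2·1 = 6 | 3·2 = 6
gcd(2,2,3) = 1

Coefficients: [2, 2, 3]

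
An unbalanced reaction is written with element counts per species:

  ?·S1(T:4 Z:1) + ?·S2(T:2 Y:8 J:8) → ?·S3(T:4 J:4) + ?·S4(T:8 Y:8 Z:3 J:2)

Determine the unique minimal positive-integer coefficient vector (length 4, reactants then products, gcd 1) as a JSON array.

T: 6·4+2·2 = 28 | 3·4+2·8 = 28
Y: 6·0+2·8 = 16 | 3·0+2·8 = 16
Z: 6·1+2·0 = 6 | 3·0+2·3 = 6
J: 6·0+2·8 = 16 | 3·4+2·2 = 16
gcd(6,2,3,2) = 1

Coefficients: [6, 2, 3, 2]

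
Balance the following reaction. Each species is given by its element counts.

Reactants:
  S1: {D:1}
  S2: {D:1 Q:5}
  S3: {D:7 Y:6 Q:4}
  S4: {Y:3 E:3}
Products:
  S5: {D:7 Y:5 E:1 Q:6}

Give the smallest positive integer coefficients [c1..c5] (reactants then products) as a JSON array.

Coefficients: [5, 2, 2, 1, 3]

D: 5·1+2·1+2·7+1·0 = 21 | 3·7 = 21
Y: 5·0+2·0+2·6+1·3 = 15 | 3·5 = 15
E: 5·0+2·0+2·0+1·3 = 3 | 3·1 = 3
Q: 5·0+2·5+2·4+1·0 = 18 | 3·6 = 18
gcd(5,2,2,1,3) = 1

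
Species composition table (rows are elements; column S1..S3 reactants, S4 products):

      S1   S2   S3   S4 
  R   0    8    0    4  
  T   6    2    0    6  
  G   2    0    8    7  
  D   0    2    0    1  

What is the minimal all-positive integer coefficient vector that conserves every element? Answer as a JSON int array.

R: 5·0+3·8+4·0 = 24 | 6·4 = 24
T: 5·6+3·2+4·0 = 36 | 6·6 = 36
G: 5·2+3·0+4·8 = 42 | 6·7 = 42
D: 5·0+3·2+4·0 = 6 | 6·1 = 6
gcd(5,3,4,6) = 1

Coefficients: [5, 3, 4, 6]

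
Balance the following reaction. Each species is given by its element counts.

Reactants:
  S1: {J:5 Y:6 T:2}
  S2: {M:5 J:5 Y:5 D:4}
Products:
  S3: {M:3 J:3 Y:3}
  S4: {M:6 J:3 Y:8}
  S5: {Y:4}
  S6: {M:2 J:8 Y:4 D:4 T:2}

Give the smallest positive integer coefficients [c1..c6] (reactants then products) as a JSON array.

Coefficients: [6, 6, 2, 2, 5, 6]

M: 6·0+6·5 = 30 | 2·3+2·6+5·0+6·2 = 30
J: 6·5+6·5 = 60 | 2·3+2·3+5·0+6·8 = 60
Y: 6·6+6·5 = 66 | 2·3+2·8+5·4+6·4 = 66
D: 6·0+6·4 = 24 | 2·0+2·0+5·0+6·4 = 24
T: 6·2+6·0 = 12 | 2·0+2·0+5·0+6·2 = 12
gcd(6,6,2,2,5,6) = 1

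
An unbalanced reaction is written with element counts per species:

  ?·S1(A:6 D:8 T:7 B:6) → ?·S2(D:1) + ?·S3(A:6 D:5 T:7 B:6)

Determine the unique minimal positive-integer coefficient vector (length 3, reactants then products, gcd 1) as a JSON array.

A: 1·6 = 6 | 3·0+1·6 = 6
D: 1·8 = 8 | 3·1+1·5 = 8
T: 1·7 = 7 | 3·0+1·7 = 7
B: 1·6 = 6 | 3·0+1·6 = 6
gcd(1,3,1) = 1

Coefficients: [1, 3, 1]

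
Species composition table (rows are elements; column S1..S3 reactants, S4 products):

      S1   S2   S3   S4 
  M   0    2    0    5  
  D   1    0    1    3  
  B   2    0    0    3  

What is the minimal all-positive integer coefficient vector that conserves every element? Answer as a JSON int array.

M: 3·0+5·2+3·0 = 10 | 2·5 = 10
D: 3·1+5·0+3·1 = 6 | 2·3 = 6
B: 3·2+5·0+3·0 = 6 | 2·3 = 6
gcd(3,5,3,2) = 1

Coefficients: [3, 5, 3, 2]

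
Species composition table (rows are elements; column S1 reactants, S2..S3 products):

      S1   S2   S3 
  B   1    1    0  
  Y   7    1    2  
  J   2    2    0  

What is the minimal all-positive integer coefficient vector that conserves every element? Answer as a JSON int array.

Coefficients: [1, 1, 3]

B: 1·1 = 1 | 1·1+3·0 = 1
Y: 1·7 = 7 | 1·1+3·2 = 7
J: 1·2 = 2 | 1·2+3·0 = 2
gcd(1,1,3) = 1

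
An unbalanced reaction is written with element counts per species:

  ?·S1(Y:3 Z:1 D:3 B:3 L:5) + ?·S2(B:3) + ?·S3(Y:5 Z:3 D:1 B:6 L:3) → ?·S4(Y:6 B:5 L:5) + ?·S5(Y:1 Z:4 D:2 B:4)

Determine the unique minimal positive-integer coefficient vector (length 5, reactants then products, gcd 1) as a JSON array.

Y: 1·3+1·0+5·5 = 28 | 4·6+4·1 = 28
Z: 1·1+1·0+5·3 = 16 | 4·0+4·4 = 16
D: 1·3+1·0+5·1 = 8 | 4·0+4·2 = 8
B: 1·3+1·3+5·6 = 36 | 4·5+4·4 = 36
L: 1·5+1·0+5·3 = 20 | 4·5+4·0 = 20
gcd(1,1,5,4,4) = 1

Coefficients: [1, 1, 5, 4, 4]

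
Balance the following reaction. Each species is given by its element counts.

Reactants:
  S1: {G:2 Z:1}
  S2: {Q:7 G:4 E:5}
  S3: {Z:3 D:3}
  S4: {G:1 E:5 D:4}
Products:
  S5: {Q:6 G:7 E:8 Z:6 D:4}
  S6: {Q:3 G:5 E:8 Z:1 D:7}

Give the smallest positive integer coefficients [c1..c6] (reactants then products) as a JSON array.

Q: 6·0+3·7+3·0+5·0 = 21 | 2·6+3·3 = 21
G: 6·2+3·4+3·0+5·1 = 29 | 2·7+3·5 = 29
E: 6·0+3·5+3·0+5·5 = 40 | 2·8+3·8 = 40
Z: 6·1+3·0+3·3+5·0 = 15 | 2·6+3·1 = 15
D: 6·0+3·0+3·3+5·4 = 29 | 2·4+3·7 = 29
gcd(6,3,3,5,2,3) = 1

Coefficients: [6, 3, 3, 5, 2, 3]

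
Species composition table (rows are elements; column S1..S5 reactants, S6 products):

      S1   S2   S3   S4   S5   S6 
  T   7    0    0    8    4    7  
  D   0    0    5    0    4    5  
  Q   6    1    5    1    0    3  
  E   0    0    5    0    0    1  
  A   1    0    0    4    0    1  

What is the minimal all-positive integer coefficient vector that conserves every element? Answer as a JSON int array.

Coefficients: [1, 3, 1, 1, 5, 5]

T: 1·7+3·0+1·0+1·8+5·4 = 35 | 5·7 = 35
D: 1·0+3·0+1·5+1·0+5·4 = 25 | 5·5 = 25
Q: 1·6+3·1+1·5+1·1+5·0 = 15 | 5·3 = 15
E: 1·0+3·0+1·5+1·0+5·0 = 5 | 5·1 = 5
A: 1·1+3·0+1·0+1·4+5·0 = 5 | 5·1 = 5
gcd(1,3,1,1,5,5) = 1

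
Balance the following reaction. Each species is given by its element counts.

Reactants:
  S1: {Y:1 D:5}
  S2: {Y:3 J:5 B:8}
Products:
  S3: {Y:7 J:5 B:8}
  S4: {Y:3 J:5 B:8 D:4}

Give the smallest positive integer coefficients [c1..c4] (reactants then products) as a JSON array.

Y: 4·1+6·3 = 22 | 1·7+5·3 = 22
J: 4·0+6·5 = 30 | 1·5+5·5 = 30
B: 4·0+6·8 = 48 | 1·8+5·8 = 48
D: 4·5+6·0 = 20 | 1·0+5·4 = 20
gcd(4,6,1,5) = 1

Coefficients: [4, 6, 1, 5]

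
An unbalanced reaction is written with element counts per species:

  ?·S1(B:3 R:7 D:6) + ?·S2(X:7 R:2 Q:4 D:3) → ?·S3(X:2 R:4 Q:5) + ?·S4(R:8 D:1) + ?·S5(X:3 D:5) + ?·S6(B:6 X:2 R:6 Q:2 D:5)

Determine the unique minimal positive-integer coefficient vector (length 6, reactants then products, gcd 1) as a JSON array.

B: 6·3+4·0 = 18 | 2·0+3·0+6·0+3·6 = 18
X: 6·0+4·7 = 28 | 2·2+3·0+6·3+3·2 = 28
R: 6·7+4·2 = 50 | 2·4+3·8+6·0+3·6 = 50
Q: 6·0+4·4 = 16 | 2·5+3·0+6·0+3·2 = 16
D: 6·6+4·3 = 48 | 2·0+3·1+6·5+3·5 = 48
gcd(6,4,2,3,6,3) = 1

Coefficients: [6, 4, 2, 3, 6, 3]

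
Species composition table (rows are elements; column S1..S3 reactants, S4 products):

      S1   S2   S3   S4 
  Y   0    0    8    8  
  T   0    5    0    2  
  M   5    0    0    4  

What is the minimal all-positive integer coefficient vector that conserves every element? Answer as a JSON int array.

Coefficients: [4, 2, 5, 5]

Y: 4·0+2·0+5·8 = 40 | 5·8 = 40
T: 4·0+2·5+5·0 = 10 | 5·2 = 10
M: 4·5+2·0+5·0 = 20 | 5·4 = 20
gcd(4,2,5,5) = 1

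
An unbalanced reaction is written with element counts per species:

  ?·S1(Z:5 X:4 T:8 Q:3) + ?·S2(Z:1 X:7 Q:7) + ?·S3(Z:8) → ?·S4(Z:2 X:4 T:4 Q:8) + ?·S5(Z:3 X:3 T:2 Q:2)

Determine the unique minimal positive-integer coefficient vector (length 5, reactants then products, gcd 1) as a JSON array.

Z: 2·5+2·1+1·8 = 20 | 1·2+6·3 = 20
X: 2·4+2·7+1·0 = 22 | 1·4+6·3 = 22
T: 2·8+2·0+1·0 = 16 | 1·4+6·2 = 16
Q: 2·3+2·7+1·0 = 20 | 1·8+6·2 = 20
gcd(2,2,1,1,6) = 1

Coefficients: [2, 2, 1, 1, 6]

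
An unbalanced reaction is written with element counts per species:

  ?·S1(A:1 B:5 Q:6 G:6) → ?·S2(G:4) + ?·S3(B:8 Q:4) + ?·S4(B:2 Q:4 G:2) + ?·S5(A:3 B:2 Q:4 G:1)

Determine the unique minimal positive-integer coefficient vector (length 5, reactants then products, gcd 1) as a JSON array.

Coefficients: [6, 6, 2, 5, 2]

A: 6·1 = 6 | 6·0+2·0+5·0+2·3 = 6
B: 6·5 = 30 | 6·0+2·8+5·2+2·2 = 30
Q: 6·6 = 36 | 6·0+2·4+5·4+2·4 = 36
G: 6·6 = 36 | 6·4+2·0+5·2+2·1 = 36
gcd(6,6,2,5,2) = 1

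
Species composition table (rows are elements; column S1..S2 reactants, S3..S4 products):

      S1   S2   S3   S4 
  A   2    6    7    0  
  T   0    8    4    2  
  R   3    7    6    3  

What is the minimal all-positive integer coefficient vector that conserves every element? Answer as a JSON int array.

Coefficients: [5, 3, 4, 4]

A: 5·2+3·6 = 28 | 4·7+4·0 = 28
T: 5·0+3·8 = 24 | 4·4+4·2 = 24
R: 5·3+3·7 = 36 | 4·6+4·3 = 36
gcd(5,3,4,4) = 1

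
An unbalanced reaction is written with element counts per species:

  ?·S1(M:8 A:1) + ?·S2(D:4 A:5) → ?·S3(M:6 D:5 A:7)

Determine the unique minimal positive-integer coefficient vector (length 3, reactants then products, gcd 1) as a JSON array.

Coefficients: [3, 5, 4]

M: 3·8+5·0 = 24 | 4·6 = 24
D: 3·0+5·4 = 20 | 4·5 = 20
A: 3·1+5·5 = 28 | 4·7 = 28
gcd(3,5,4) = 1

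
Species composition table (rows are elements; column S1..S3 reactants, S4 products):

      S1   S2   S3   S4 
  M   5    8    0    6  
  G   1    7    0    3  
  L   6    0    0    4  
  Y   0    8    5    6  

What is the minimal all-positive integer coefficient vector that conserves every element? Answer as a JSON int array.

Coefficients: [2, 1, 2, 3]

M: 2·5+1·8+2·0 = 18 | 3·6 = 18
G: 2·1+1·7+2·0 = 9 | 3·3 = 9
L: 2·6+1·0+2·0 = 12 | 3·4 = 12
Y: 2·0+1·8+2·5 = 18 | 3·6 = 18
gcd(2,1,2,3) = 1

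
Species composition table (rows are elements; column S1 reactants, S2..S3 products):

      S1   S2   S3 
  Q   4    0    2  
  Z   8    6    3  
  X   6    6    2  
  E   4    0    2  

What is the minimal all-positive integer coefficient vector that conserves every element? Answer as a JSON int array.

Q: 3·4 = 12 | 1·0+6·2 = 12
Z: 3·8 = 24 | 1·6+6·3 = 24
X: 3·6 = 18 | 1·6+6·2 = 18
E: 3·4 = 12 | 1·0+6·2 = 12
gcd(3,1,6) = 1

Coefficients: [3, 1, 6]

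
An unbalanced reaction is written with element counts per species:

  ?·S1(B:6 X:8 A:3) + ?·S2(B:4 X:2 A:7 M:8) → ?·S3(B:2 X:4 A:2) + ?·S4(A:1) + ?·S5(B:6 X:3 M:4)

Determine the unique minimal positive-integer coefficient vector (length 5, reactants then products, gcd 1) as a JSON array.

Coefficients: [3, 1, 5, 6, 2]

B: 3·6+1·4 = 22 | 5·2+6·0+2·6 = 22
X: 3·8+1·2 = 26 | 5·4+6·0+2·3 = 26
A: 3·3+1·7 = 16 | 5·2+6·1+2·0 = 16
M: 3·0+1·8 = 8 | 5·0+6·0+2·4 = 8
gcd(3,1,5,6,2) = 1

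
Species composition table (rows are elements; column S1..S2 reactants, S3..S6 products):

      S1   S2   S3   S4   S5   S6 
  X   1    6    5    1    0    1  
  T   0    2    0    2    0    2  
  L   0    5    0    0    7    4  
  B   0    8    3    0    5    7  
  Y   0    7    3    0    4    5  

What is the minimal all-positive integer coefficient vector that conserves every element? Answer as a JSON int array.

Coefficients: [5, 5, 6, 4, 3, 1]

X: 5·1+5·6 = 35 | 6·5+4·1+3·0+1·1 = 35
T: 5·0+5·2 = 10 | 6·0+4·2+3·0+1·2 = 10
L: 5·0+5·5 = 25 | 6·0+4·0+3·7+1·4 = 25
B: 5·0+5·8 = 40 | 6·3+4·0+3·5+1·7 = 40
Y: 5·0+5·7 = 35 | 6·3+4·0+3·4+1·5 = 35
gcd(5,5,6,4,3,1) = 1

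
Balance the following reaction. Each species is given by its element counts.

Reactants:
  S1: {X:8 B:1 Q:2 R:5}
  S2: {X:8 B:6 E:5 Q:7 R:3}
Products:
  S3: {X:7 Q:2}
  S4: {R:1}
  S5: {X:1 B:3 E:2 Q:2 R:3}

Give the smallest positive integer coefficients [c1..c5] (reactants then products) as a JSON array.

Coefficients: [3, 2, 5, 6, 5]

X: 3·8+2·8 = 40 | 5·7+6·0+5·1 = 40
B: 3·1+2·6 = 15 | 5·0+6·0+5·3 = 15
E: 3·0+2·5 = 10 | 5·0+6·0+5·2 = 10
Q: 3·2+2·7 = 20 | 5·2+6·0+5·2 = 20
R: 3·5+2·3 = 21 | 5·0+6·1+5·3 = 21
gcd(3,2,5,6,5) = 1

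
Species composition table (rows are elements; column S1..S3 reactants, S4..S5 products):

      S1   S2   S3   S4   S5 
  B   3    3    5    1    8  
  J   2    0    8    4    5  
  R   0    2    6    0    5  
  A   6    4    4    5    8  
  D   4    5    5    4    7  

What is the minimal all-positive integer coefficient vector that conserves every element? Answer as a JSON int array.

Coefficients: [6, 1, 3, 4, 4]

B: 6·3+1·3+3·5 = 36 | 4·1+4·8 = 36
J: 6·2+1·0+3·8 = 36 | 4·4+4·5 = 36
R: 6·0+1·2+3·6 = 20 | 4·0+4·5 = 20
A: 6·6+1·4+3·4 = 52 | 4·5+4·8 = 52
D: 6·4+1·5+3·5 = 44 | 4·4+4·7 = 44
gcd(6,1,3,4,4) = 1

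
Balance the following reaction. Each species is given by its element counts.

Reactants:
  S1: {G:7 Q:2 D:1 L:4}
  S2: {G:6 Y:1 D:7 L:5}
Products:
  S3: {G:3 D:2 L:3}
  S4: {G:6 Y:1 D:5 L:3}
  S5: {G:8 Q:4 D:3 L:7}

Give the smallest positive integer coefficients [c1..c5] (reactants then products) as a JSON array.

G: 4·7+5·6 = 58 | 4·3+5·6+2·8 = 58
Q: 4·2+5·0 = 8 | 4·0+5·0+2·4 = 8
Y: 4·0+5·1 = 5 | 4·0+5·1+2·0 = 5
D: 4·1+5·7 = 39 | 4·2+5·5+2·3 = 39
L: 4·4+5·5 = 41 | 4·3+5·3+2·7 = 41
gcd(4,5,4,5,2) = 1

Coefficients: [4, 5, 4, 5, 2]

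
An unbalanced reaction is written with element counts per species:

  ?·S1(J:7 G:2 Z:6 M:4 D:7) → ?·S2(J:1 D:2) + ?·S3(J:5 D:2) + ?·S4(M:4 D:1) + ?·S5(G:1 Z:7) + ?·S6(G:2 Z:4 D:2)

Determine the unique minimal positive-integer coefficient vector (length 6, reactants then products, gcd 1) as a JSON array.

Coefficients: [5, 5, 6, 5, 2, 4]

J: 5·7 = 35 | 5·1+6·5+5·0+2·0+4·0 = 35
G: 5·2 = 10 | 5·0+6·0+5·0+2·1+4·2 = 10
Z: 5·6 = 30 | 5·0+6·0+5·0+2·7+4·4 = 30
M: 5·4 = 20 | 5·0+6·0+5·4+2·0+4·0 = 20
D: 5·7 = 35 | 5·2+6·2+5·1+2·0+4·2 = 35
gcd(5,5,6,5,2,4) = 1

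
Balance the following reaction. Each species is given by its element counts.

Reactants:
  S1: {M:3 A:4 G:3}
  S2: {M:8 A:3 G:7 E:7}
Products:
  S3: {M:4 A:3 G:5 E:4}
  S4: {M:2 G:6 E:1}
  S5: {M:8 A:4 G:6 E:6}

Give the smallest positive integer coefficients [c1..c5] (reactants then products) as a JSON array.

M: 2·3+5·8 = 46 | 1·4+1·2+5·8 = 46
A: 2·4+5·3 = 23 | 1·3+1·0+5·4 = 23
G: 2·3+5·7 = 41 | 1·5+1·6+5·6 = 41
E: 2·0+5·7 = 35 | 1·4+1·1+5·6 = 35
gcd(2,5,1,1,5) = 1

Coefficients: [2, 5, 1, 1, 5]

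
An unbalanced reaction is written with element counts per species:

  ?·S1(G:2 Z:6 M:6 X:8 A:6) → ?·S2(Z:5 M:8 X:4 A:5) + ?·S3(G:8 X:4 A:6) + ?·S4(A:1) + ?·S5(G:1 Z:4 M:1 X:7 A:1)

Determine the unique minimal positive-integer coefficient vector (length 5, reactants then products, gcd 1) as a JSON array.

Coefficients: [6, 4, 1, 6, 4]

G: 6·2 = 12 | 4·0+1·8+6·0+4·1 = 12
Z: 6·6 = 36 | 4·5+1·0+6·0+4·4 = 36
M: 6·6 = 36 | 4·8+1·0+6·0+4·1 = 36
X: 6·8 = 48 | 4·4+1·4+6·0+4·7 = 48
A: 6·6 = 36 | 4·5+1·6+6·1+4·1 = 36
gcd(6,4,1,6,4) = 1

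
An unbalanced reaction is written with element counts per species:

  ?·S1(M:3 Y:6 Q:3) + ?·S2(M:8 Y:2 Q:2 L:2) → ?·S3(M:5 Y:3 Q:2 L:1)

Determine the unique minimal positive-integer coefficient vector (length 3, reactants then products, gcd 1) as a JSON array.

M: 2·3+3·8 = 30 | 6·5 = 30
Y: 2·6+3·2 = 18 | 6·3 = 18
Q: 2·3+3·2 = 12 | 6·2 = 12
L: 2·0+3·2 = 6 | 6·1 = 6
gcd(2,3,6) = 1

Coefficients: [2, 3, 6]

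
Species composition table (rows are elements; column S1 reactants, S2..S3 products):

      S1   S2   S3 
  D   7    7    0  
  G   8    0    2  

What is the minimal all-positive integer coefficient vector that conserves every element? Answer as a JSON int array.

Coefficients: [1, 1, 4]

D: 1·7 = 7 | 1·7+4·0 = 7
G: 1·8 = 8 | 1·0+4·2 = 8
gcd(1,1,4) = 1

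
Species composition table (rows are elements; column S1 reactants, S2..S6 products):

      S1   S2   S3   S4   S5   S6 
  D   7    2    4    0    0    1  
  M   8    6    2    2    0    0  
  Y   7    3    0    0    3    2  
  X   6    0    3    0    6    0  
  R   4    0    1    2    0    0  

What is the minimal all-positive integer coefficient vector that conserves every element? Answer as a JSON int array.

D: 2·7 = 14 | 1·2+2·4+3·0+1·0+4·1 = 14
M: 2·8 = 16 | 1·6+2·2+3·2+1·0+4·0 = 16
Y: 2·7 = 14 | 1·3+2·0+3·0+1·3+4·2 = 14
X: 2·6 = 12 | 1·0+2·3+3·0+1·6+4·0 = 12
R: 2·4 = 8 | 1·0+2·1+3·2+1·0+4·0 = 8
gcd(2,1,2,3,1,4) = 1

Coefficients: [2, 1, 2, 3, 1, 4]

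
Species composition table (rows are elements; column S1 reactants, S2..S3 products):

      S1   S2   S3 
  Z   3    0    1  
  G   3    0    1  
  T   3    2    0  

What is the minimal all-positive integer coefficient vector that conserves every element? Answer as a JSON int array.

Coefficients: [2, 3, 6]

Z: 2·3 = 6 | 3·0+6·1 = 6
G: 2·3 = 6 | 3·0+6·1 = 6
T: 2·3 = 6 | 3·2+6·0 = 6
gcd(2,3,6) = 1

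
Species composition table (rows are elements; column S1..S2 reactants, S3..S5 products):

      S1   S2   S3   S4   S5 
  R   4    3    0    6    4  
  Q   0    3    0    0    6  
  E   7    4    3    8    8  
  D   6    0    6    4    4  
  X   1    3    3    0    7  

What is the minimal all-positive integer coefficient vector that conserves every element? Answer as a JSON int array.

Coefficients: [5, 4, 1, 4, 2]

R: 5·4+4·3 = 32 | 1·0+4·6+2·4 = 32
Q: 5·0+4·3 = 12 | 1·0+4·0+2·6 = 12
E: 5·7+4·4 = 51 | 1·3+4·8+2·8 = 51
D: 5·6+4·0 = 30 | 1·6+4·4+2·4 = 30
X: 5·1+4·3 = 17 | 1·3+4·0+2·7 = 17
gcd(5,4,1,4,2) = 1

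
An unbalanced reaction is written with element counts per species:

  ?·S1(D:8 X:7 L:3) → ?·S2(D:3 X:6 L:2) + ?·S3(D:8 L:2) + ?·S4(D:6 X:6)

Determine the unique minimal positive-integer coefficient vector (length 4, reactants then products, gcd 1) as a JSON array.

D: 6·8 = 48 | 6·3+3·8+1·6 = 48
X: 6·7 = 42 | 6·6+3·0+1·6 = 42
L: 6·3 = 18 | 6·2+3·2+1·0 = 18
gcd(6,6,3,1) = 1

Coefficients: [6, 6, 3, 1]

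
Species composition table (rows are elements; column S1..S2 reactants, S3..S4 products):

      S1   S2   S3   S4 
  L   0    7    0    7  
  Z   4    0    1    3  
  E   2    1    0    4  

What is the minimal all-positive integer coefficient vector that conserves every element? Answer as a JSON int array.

L: 3·0+2·7 = 14 | 6·0+2·7 = 14
Z: 3·4+2·0 = 12 | 6·1+2·3 = 12
E: 3·2+2·1 = 8 | 6·0+2·4 = 8
gcd(3,2,6,2) = 1

Coefficients: [3, 2, 6, 2]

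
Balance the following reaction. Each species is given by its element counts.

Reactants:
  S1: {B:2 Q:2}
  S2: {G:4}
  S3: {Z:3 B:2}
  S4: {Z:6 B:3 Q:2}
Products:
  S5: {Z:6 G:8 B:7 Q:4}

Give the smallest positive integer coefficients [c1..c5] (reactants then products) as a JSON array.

Coefficients: [5, 6, 4, 1, 3]

Z: 5·0+6·0+4·3+1·6 = 18 | 3·6 = 18
G: 5·0+6·4+4·0+1·0 = 24 | 3·8 = 24
B: 5·2+6·0+4·2+1·3 = 21 | 3·7 = 21
Q: 5·2+6·0+4·0+1·2 = 12 | 3·4 = 12
gcd(5,6,4,1,3) = 1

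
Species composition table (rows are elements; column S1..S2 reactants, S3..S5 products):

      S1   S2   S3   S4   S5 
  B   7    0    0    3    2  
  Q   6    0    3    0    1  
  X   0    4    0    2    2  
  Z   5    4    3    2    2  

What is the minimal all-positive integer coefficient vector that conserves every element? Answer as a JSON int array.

Coefficients: [3, 4, 5, 5, 3]

B: 3·7+4·0 = 21 | 5·0+5·3+3·2 = 21
Q: 3·6+4·0 = 18 | 5·3+5·0+3·1 = 18
X: 3·0+4·4 = 16 | 5·0+5·2+3·2 = 16
Z: 3·5+4·4 = 31 | 5·3+5·2+3·2 = 31
gcd(3,4,5,5,3) = 1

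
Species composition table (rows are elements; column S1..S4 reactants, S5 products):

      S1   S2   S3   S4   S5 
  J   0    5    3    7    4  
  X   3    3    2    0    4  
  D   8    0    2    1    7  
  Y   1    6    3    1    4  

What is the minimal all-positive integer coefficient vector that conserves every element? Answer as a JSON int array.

Coefficients: [4, 2, 1, 1, 5]

J: 4·0+2·5+1·3+1·7 = 20 | 5·4 = 20
X: 4·3+2·3+1·2+1·0 = 20 | 5·4 = 20
D: 4·8+2·0+1·2+1·1 = 35 | 5·7 = 35
Y: 4·1+2·6+1·3+1·1 = 20 | 5·4 = 20
gcd(4,2,1,1,5) = 1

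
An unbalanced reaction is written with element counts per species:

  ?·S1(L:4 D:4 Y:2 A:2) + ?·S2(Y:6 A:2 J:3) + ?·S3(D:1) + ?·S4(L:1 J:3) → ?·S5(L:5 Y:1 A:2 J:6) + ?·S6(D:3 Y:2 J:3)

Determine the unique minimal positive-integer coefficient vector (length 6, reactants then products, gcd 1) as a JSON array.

L: 1·4+1·0+5·0+6·1 = 10 | 2·5+3·0 = 10
D: 1·4+1·0+5·1+6·0 = 9 | 2·0+3·3 = 9
Y: 1·2+1·6+5·0+6·0 = 8 | 2·1+3·2 = 8
A: 1·2+1·2+5·0+6·0 = 4 | 2·2+3·0 = 4
J: 1·0+1·3+5·0+6·3 = 21 | 2·6+3·3 = 21
gcd(1,1,5,6,2,3) = 1

Coefficients: [1, 1, 5, 6, 2, 3]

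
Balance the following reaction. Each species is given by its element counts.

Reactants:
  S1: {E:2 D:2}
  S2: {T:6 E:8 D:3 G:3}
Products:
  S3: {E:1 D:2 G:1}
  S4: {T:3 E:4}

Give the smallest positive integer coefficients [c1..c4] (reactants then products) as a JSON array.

T: 3·0+2·6 = 12 | 6·0+4·3 = 12
E: 3·2+2·8 = 22 | 6·1+4·4 = 22
D: 3·2+2·3 = 12 | 6·2+4·0 = 12
G: 3·0+2·3 = 6 | 6·1+4·0 = 6
gcd(3,2,6,4) = 1

Coefficients: [3, 2, 6, 4]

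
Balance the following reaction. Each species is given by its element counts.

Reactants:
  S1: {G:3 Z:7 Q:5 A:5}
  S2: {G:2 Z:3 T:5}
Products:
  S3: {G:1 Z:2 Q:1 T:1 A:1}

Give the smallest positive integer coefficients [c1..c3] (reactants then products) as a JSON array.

Coefficients: [1, 1, 5]

G: 1·3+1·2 = 5 | 5·1 = 5
Z: 1·7+1·3 = 10 | 5·2 = 10
Q: 1·5+1·0 = 5 | 5·1 = 5
T: 1·0+1·5 = 5 | 5·1 = 5
A: 1·5+1·0 = 5 | 5·1 = 5
gcd(1,1,5) = 1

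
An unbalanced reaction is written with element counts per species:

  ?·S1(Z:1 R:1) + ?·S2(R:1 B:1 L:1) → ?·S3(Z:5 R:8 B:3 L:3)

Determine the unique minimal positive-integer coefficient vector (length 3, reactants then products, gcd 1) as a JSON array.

Coefficients: [5, 3, 1]

Z: 5·1+3·0 = 5 | 1·5 = 5
R: 5·1+3·1 = 8 | 1·8 = 8
B: 5·0+3·1 = 3 | 1·3 = 3
L: 5·0+3·1 = 3 | 1·3 = 3
gcd(5,3,1) = 1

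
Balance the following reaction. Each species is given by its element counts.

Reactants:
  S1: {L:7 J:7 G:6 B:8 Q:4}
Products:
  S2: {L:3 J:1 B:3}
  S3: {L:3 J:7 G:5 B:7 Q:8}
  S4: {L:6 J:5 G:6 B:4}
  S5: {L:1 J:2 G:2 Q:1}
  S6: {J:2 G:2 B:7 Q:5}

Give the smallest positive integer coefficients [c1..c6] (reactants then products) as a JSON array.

Coefficients: [6, 5, 2, 3, 3, 1]

L: 6·7 = 42 | 5·3+2·3+3·6+3·1+1·0 = 42
J: 6·7 = 42 | 5·1+2·7+3·5+3·2+1·2 = 42
G: 6·6 = 36 | 5·0+2·5+3·6+3·2+1·2 = 36
B: 6·8 = 48 | 5·3+2·7+3·4+3·0+1·7 = 48
Q: 6·4 = 24 | 5·0+2·8+3·0+3·1+1·5 = 24
gcd(6,5,2,3,3,1) = 1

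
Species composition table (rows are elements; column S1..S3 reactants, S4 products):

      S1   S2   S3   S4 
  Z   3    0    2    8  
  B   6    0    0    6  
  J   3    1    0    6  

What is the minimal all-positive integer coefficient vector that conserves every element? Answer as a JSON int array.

Z: 2·3+6·0+5·2 = 16 | 2·8 = 16
B: 2·6+6·0+5·0 = 12 | 2·6 = 12
J: 2·3+6·1+5·0 = 12 | 2·6 = 12
gcd(2,6,5,2) = 1

Coefficients: [2, 6, 5, 2]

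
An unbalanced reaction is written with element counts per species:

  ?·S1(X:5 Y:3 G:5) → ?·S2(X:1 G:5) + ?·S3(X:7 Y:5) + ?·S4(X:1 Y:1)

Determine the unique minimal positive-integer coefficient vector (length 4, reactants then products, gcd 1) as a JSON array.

X: 2·5 = 10 | 2·1+1·7+1·1 = 10
Y: 2·3 = 6 | 2·0+1·5+1·1 = 6
G: 2·5 = 10 | 2·5+1·0+1·0 = 10
gcd(2,2,1,1) = 1

Coefficients: [2, 2, 1, 1]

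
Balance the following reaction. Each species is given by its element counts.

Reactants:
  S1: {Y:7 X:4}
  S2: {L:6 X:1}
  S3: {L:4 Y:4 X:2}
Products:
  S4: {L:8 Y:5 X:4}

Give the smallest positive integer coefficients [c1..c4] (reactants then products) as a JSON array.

L: 3·0+6·6+1·4 = 40 | 5·8 = 40
Y: 3·7+6·0+1·4 = 25 | 5·5 = 25
X: 3·4+6·1+1·2 = 20 | 5·4 = 20
gcd(3,6,1,5) = 1

Coefficients: [3, 6, 1, 5]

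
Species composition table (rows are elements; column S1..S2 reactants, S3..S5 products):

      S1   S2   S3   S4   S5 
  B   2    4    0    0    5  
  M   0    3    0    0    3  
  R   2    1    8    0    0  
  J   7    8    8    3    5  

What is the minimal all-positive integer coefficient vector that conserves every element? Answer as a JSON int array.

Coefficients: [2, 4, 1, 6, 4]

B: 2·2+4·4 = 20 | 1·0+6·0+4·5 = 20
M: 2·0+4·3 = 12 | 1·0+6·0+4·3 = 12
R: 2·2+4·1 = 8 | 1·8+6·0+4·0 = 8
J: 2·7+4·8 = 46 | 1·8+6·3+4·5 = 46
gcd(2,4,1,6,4) = 1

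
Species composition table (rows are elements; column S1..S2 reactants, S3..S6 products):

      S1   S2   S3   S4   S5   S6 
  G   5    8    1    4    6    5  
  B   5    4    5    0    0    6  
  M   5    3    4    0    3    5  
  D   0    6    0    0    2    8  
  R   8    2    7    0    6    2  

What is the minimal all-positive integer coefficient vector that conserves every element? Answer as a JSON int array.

G: 4·5+3·8 = 44 | 4·1+6·4+1·6+2·5 = 44
B: 4·5+3·4 = 32 | 4·5+6·0+1·0+2·6 = 32
M: 4·5+3·3 = 29 | 4·4+6·0+1·3+2·5 = 29
D: 4·0+3·6 = 18 | 4·0+6·0+1·2+2·8 = 18
R: 4·8+3·2 = 38 | 4·7+6·0+1·6+2·2 = 38
gcd(4,3,4,6,1,2) = 1

Coefficients: [4, 3, 4, 6, 1, 2]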